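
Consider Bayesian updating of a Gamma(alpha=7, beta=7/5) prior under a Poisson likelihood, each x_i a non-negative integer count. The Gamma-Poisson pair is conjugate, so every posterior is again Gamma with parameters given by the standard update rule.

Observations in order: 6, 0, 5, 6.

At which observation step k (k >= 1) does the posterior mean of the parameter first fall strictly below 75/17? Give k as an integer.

k = 2

obs 1: x=6 → posterior Gamma(13, 12/5)
obs 2: x=0 → posterior Gamma(13, 17/5)
obs 3: x=5 → posterior Gamma(18, 22/5)
obs 4: x=6 → posterior Gamma(24, 27/5)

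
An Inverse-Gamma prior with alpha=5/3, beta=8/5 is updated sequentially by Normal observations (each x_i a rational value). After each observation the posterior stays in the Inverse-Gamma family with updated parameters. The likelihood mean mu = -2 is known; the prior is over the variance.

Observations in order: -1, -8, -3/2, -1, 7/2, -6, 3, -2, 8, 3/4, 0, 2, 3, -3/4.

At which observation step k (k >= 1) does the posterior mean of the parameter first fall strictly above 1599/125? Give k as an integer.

k = 7

obs 1: x=-1 → posterior Inverse-Gamma(13/6, 21/10)
obs 2: x=-8 → posterior Inverse-Gamma(8/3, 201/10)
obs 3: x=-3/2 → posterior Inverse-Gamma(19/6, 809/40)
obs 4: x=-1 → posterior Inverse-Gamma(11/3, 829/40)
obs 5: x=7/2 → posterior Inverse-Gamma(25/6, 717/20)
obs 6: x=-6 → posterior Inverse-Gamma(14/3, 877/20)
obs 7: x=3 → posterior Inverse-Gamma(31/6, 1127/20)
obs 8: x=-2 → posterior Inverse-Gamma(17/3, 1127/20)
obs 9: x=8 → posterior Inverse-Gamma(37/6, 2127/20)
obs 10: x=3/4 → posterior Inverse-Gamma(20/3, 17621/160)
obs 11: x=0 → posterior Inverse-Gamma(43/6, 17941/160)
obs 12: x=2 → posterior Inverse-Gamma(23/3, 19221/160)
obs 13: x=3 → posterior Inverse-Gamma(49/6, 21221/160)
obs 14: x=-3/4 → posterior Inverse-Gamma(26/3, 10673/80)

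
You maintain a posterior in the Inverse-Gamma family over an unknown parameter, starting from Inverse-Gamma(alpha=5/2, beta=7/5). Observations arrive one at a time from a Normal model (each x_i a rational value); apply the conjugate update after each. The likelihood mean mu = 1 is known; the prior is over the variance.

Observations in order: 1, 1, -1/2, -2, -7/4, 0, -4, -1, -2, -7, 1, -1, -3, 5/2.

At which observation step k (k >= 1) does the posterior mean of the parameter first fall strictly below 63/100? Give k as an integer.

k = 2

obs 1: x=1 → posterior Inverse-Gamma(3, 7/5)
obs 2: x=1 → posterior Inverse-Gamma(7/2, 7/5)
obs 3: x=-1/2 → posterior Inverse-Gamma(4, 101/40)
obs 4: x=-2 → posterior Inverse-Gamma(9/2, 281/40)
obs 5: x=-7/4 → posterior Inverse-Gamma(5, 1729/160)
obs 6: x=0 → posterior Inverse-Gamma(11/2, 1809/160)
obs 7: x=-4 → posterior Inverse-Gamma(6, 3809/160)
obs 8: x=-1 → posterior Inverse-Gamma(13/2, 4129/160)
obs 9: x=-2 → posterior Inverse-Gamma(7, 4849/160)
obs 10: x=-7 → posterior Inverse-Gamma(15/2, 9969/160)
obs 11: x=1 → posterior Inverse-Gamma(8, 9969/160)
obs 12: x=-1 → posterior Inverse-Gamma(17/2, 10289/160)
obs 13: x=-3 → posterior Inverse-Gamma(9, 11569/160)
obs 14: x=5/2 → posterior Inverse-Gamma(19/2, 11749/160)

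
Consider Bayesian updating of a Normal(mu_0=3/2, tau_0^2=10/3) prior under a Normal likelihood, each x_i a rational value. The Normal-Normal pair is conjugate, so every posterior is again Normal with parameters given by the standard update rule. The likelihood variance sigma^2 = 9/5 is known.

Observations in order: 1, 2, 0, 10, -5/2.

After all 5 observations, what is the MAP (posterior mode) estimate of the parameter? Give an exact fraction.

1131/554

obs 1: x=1 → posterior Normal(181/154, 90/77)
obs 2: x=2 → posterior Normal(3/2, 90/127)
obs 3: x=0 → posterior Normal(127/118, 30/59)
obs 4: x=10 → posterior Normal(1381/454, 90/227)
obs 5: x=-5/2 → posterior Normal(1131/554, 90/277)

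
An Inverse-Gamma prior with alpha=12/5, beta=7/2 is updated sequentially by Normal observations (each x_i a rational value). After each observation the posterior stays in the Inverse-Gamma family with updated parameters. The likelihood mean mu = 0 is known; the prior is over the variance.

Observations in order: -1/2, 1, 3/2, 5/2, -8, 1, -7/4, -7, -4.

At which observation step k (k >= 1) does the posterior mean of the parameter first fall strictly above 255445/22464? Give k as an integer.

k = 8

obs 1: x=-1/2 → posterior Inverse-Gamma(29/10, 29/8)
obs 2: x=1 → posterior Inverse-Gamma(17/5, 33/8)
obs 3: x=3/2 → posterior Inverse-Gamma(39/10, 21/4)
obs 4: x=5/2 → posterior Inverse-Gamma(22/5, 67/8)
obs 5: x=-8 → posterior Inverse-Gamma(49/10, 323/8)
obs 6: x=1 → posterior Inverse-Gamma(27/5, 327/8)
obs 7: x=-7/4 → posterior Inverse-Gamma(59/10, 1357/32)
obs 8: x=-7 → posterior Inverse-Gamma(32/5, 2141/32)
obs 9: x=-4 → posterior Inverse-Gamma(69/10, 2397/32)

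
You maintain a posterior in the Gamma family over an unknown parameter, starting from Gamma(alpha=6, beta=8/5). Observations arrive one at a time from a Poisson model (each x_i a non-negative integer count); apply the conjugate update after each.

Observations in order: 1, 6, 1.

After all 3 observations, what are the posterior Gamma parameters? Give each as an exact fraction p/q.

obs 1: x=1 → posterior Gamma(7, 13/5)
obs 2: x=6 → posterior Gamma(13, 18/5)
obs 3: x=1 → posterior Gamma(14, 23/5)

alpha=14, beta=23/5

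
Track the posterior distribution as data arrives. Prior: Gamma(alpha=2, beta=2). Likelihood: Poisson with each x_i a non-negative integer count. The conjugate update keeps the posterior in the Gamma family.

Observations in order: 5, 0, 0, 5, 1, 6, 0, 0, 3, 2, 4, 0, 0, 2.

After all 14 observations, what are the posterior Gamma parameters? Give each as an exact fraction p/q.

obs 1: x=5 → posterior Gamma(7, 3)
obs 2: x=0 → posterior Gamma(7, 4)
obs 3: x=0 → posterior Gamma(7, 5)
obs 4: x=5 → posterior Gamma(12, 6)
obs 5: x=1 → posterior Gamma(13, 7)
obs 6: x=6 → posterior Gamma(19, 8)
obs 7: x=0 → posterior Gamma(19, 9)
obs 8: x=0 → posterior Gamma(19, 10)
obs 9: x=3 → posterior Gamma(22, 11)
obs 10: x=2 → posterior Gamma(24, 12)
obs 11: x=4 → posterior Gamma(28, 13)
obs 12: x=0 → posterior Gamma(28, 14)
obs 13: x=0 → posterior Gamma(28, 15)
obs 14: x=2 → posterior Gamma(30, 16)

alpha=30, beta=16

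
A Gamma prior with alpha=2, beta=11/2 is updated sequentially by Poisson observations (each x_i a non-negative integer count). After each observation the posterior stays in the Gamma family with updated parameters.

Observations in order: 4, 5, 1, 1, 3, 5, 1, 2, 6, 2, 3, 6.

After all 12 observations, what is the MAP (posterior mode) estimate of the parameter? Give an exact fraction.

16/7

obs 1: x=4 → posterior Gamma(6, 13/2)
obs 2: x=5 → posterior Gamma(11, 15/2)
obs 3: x=1 → posterior Gamma(12, 17/2)
obs 4: x=1 → posterior Gamma(13, 19/2)
obs 5: x=3 → posterior Gamma(16, 21/2)
obs 6: x=5 → posterior Gamma(21, 23/2)
obs 7: x=1 → posterior Gamma(22, 25/2)
obs 8: x=2 → posterior Gamma(24, 27/2)
obs 9: x=6 → posterior Gamma(30, 29/2)
obs 10: x=2 → posterior Gamma(32, 31/2)
obs 11: x=3 → posterior Gamma(35, 33/2)
obs 12: x=6 → posterior Gamma(41, 35/2)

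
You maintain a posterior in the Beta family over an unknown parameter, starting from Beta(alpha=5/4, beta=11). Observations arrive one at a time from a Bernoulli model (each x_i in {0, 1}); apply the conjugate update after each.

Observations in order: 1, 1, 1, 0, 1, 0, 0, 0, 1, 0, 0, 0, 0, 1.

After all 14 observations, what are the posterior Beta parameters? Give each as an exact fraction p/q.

obs 1: x=1 → posterior Beta(9/4, 11)
obs 2: x=1 → posterior Beta(13/4, 11)
obs 3: x=1 → posterior Beta(17/4, 11)
obs 4: x=0 → posterior Beta(17/4, 12)
obs 5: x=1 → posterior Beta(21/4, 12)
obs 6: x=0 → posterior Beta(21/4, 13)
obs 7: x=0 → posterior Beta(21/4, 14)
obs 8: x=0 → posterior Beta(21/4, 15)
obs 9: x=1 → posterior Beta(25/4, 15)
obs 10: x=0 → posterior Beta(25/4, 16)
obs 11: x=0 → posterior Beta(25/4, 17)
obs 12: x=0 → posterior Beta(25/4, 18)
obs 13: x=0 → posterior Beta(25/4, 19)
obs 14: x=1 → posterior Beta(29/4, 19)

alpha=29/4, beta=19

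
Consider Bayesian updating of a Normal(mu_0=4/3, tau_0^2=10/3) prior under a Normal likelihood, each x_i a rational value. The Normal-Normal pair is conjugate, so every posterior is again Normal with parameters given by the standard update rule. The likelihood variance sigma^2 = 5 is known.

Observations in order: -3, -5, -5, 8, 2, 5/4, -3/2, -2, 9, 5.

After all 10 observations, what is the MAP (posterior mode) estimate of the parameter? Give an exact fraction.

43/46

obs 1: x=-3 → posterior Normal(-2/5, 2)
obs 2: x=-5 → posterior Normal(-12/7, 10/7)
obs 3: x=-5 → posterior Normal(-22/9, 10/9)
obs 4: x=8 → posterior Normal(-6/11, 10/11)
obs 5: x=2 → posterior Normal(-2/13, 10/13)
obs 6: x=5/4 → posterior Normal(1/30, 2/3)
obs 7: x=-3/2 → posterior Normal(-5/34, 10/17)
obs 8: x=-2 → posterior Normal(-13/38, 10/19)
obs 9: x=9 → posterior Normal(23/42, 10/21)
obs 10: x=5 → posterior Normal(43/46, 10/23)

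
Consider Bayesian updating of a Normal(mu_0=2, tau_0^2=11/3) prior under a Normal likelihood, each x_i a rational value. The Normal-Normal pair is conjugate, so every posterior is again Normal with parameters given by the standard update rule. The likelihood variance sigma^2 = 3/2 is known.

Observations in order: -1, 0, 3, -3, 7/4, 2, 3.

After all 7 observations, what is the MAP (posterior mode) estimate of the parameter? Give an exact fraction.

obs 1: x=-1 → posterior Normal(-4/31, 33/31)
obs 2: x=0 → posterior Normal(-4/53, 33/53)
obs 3: x=3 → posterior Normal(62/75, 11/25)
obs 4: x=-3 → posterior Normal(-4/97, 33/97)
obs 5: x=7/4 → posterior Normal(69/238, 33/119)
obs 6: x=2 → posterior Normal(157/282, 11/47)
obs 7: x=3 → posterior Normal(289/326, 33/163)

289/326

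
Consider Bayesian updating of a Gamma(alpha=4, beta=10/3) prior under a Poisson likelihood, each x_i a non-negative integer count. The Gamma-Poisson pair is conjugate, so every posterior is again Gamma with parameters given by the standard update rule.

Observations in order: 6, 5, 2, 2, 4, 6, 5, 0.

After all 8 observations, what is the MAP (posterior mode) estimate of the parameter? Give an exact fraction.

99/34

obs 1: x=6 → posterior Gamma(10, 13/3)
obs 2: x=5 → posterior Gamma(15, 16/3)
obs 3: x=2 → posterior Gamma(17, 19/3)
obs 4: x=2 → posterior Gamma(19, 22/3)
obs 5: x=4 → posterior Gamma(23, 25/3)
obs 6: x=6 → posterior Gamma(29, 28/3)
obs 7: x=5 → posterior Gamma(34, 31/3)
obs 8: x=0 → posterior Gamma(34, 34/3)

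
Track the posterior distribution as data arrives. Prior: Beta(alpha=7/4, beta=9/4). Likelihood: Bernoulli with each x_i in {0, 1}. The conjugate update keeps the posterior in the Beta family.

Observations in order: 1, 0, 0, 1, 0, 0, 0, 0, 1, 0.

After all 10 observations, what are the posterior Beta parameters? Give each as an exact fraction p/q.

obs 1: x=1 → posterior Beta(11/4, 9/4)
obs 2: x=0 → posterior Beta(11/4, 13/4)
obs 3: x=0 → posterior Beta(11/4, 17/4)
obs 4: x=1 → posterior Beta(15/4, 17/4)
obs 5: x=0 → posterior Beta(15/4, 21/4)
obs 6: x=0 → posterior Beta(15/4, 25/4)
obs 7: x=0 → posterior Beta(15/4, 29/4)
obs 8: x=0 → posterior Beta(15/4, 33/4)
obs 9: x=1 → posterior Beta(19/4, 33/4)
obs 10: x=0 → posterior Beta(19/4, 37/4)

alpha=19/4, beta=37/4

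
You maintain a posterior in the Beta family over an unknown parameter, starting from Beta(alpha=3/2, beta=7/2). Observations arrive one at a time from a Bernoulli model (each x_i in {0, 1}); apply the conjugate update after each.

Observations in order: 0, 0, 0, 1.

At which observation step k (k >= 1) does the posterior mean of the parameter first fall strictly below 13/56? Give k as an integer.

k = 2

obs 1: x=0 → posterior Beta(3/2, 9/2)
obs 2: x=0 → posterior Beta(3/2, 11/2)
obs 3: x=0 → posterior Beta(3/2, 13/2)
obs 4: x=1 → posterior Beta(5/2, 13/2)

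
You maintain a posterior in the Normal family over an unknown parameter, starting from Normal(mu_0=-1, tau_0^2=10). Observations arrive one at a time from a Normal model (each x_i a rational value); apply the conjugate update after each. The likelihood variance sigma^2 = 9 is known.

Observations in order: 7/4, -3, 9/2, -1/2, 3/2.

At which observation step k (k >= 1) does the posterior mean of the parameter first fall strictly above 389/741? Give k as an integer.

k = 3

obs 1: x=7/4 → posterior Normal(17/38, 90/19)
obs 2: x=-3 → posterior Normal(-43/58, 90/29)
obs 3: x=9/2 → posterior Normal(47/78, 30/13)
obs 4: x=-1/2 → posterior Normal(37/98, 90/49)
obs 5: x=3/2 → posterior Normal(67/118, 90/59)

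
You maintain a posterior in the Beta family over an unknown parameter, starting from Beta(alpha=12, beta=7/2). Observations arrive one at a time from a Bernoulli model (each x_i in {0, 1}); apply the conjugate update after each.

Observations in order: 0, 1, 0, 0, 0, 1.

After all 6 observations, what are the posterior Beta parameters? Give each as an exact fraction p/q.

alpha=14, beta=15/2

obs 1: x=0 → posterior Beta(12, 9/2)
obs 2: x=1 → posterior Beta(13, 9/2)
obs 3: x=0 → posterior Beta(13, 11/2)
obs 4: x=0 → posterior Beta(13, 13/2)
obs 5: x=0 → posterior Beta(13, 15/2)
obs 6: x=1 → posterior Beta(14, 15/2)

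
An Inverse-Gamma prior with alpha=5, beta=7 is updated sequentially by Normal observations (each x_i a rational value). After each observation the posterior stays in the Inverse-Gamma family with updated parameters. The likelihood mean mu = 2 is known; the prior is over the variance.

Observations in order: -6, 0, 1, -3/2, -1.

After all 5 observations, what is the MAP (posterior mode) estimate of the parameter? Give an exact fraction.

417/68

obs 1: x=-6 → posterior Inverse-Gamma(11/2, 39)
obs 2: x=0 → posterior Inverse-Gamma(6, 41)
obs 3: x=1 → posterior Inverse-Gamma(13/2, 83/2)
obs 4: x=-3/2 → posterior Inverse-Gamma(7, 381/8)
obs 5: x=-1 → posterior Inverse-Gamma(15/2, 417/8)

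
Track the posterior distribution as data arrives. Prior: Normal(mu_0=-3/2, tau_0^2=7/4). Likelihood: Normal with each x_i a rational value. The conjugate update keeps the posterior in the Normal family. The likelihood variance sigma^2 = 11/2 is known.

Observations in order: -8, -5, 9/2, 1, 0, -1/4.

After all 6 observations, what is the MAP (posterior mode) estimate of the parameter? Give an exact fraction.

-349/256

obs 1: x=-8 → posterior Normal(-89/29, 77/58)
obs 2: x=-5 → posterior Normal(-31/9, 77/72)
obs 3: x=9/2 → posterior Normal(-185/86, 77/86)
obs 4: x=1 → posterior Normal(-171/100, 77/100)
obs 5: x=0 → posterior Normal(-3/2, 77/114)
obs 6: x=-1/4 → posterior Normal(-349/256, 77/128)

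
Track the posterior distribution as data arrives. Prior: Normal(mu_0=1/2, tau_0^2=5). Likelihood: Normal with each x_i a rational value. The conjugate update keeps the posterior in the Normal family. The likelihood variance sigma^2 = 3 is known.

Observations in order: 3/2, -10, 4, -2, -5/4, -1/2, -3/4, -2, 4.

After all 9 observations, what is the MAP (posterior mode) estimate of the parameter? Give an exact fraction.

-67/96

obs 1: x=3/2 → posterior Normal(9/8, 15/8)
obs 2: x=-10 → posterior Normal(-41/13, 15/13)
obs 3: x=4 → posterior Normal(-7/6, 5/6)
obs 4: x=-2 → posterior Normal(-31/23, 15/23)
obs 5: x=-5/4 → posterior Normal(-149/112, 15/28)
obs 6: x=-1/2 → posterior Normal(-53/44, 5/11)
obs 7: x=-3/4 → posterior Normal(-87/76, 15/38)
obs 8: x=-2 → posterior Normal(-107/86, 15/43)
obs 9: x=4 → posterior Normal(-67/96, 5/16)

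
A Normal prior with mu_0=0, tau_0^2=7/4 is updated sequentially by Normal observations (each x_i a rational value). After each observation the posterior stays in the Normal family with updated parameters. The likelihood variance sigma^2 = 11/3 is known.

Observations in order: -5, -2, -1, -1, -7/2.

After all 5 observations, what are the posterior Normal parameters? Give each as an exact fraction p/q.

obs 1: x=-5 → posterior Normal(-21/13, 77/65)
obs 2: x=-2 → posterior Normal(-147/86, 77/86)
obs 3: x=-1 → posterior Normal(-168/107, 77/107)
obs 4: x=-1 → posterior Normal(-189/128, 77/128)
obs 5: x=-7/2 → posterior Normal(-525/298, 77/149)

mu_0=-525/298, tau_0^2=77/149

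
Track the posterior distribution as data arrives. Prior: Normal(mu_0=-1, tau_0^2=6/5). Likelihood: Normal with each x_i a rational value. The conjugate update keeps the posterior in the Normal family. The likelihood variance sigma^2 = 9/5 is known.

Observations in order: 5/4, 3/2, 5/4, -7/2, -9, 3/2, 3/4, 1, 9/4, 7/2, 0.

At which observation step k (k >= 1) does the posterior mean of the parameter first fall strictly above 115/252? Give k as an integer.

obs 1: x=5/4 → posterior Normal(-1/10, 18/25)
obs 2: x=3/2 → posterior Normal(5/14, 18/35)
obs 3: x=5/4 → posterior Normal(5/9, 2/5)
obs 4: x=-7/2 → posterior Normal(-2/11, 18/55)
obs 5: x=-9 → posterior Normal(-20/13, 18/65)
obs 6: x=3/2 → posterior Normal(-17/15, 6/25)
obs 7: x=3/4 → posterior Normal(-31/34, 18/85)
obs 8: x=1 → posterior Normal(-27/38, 18/95)
obs 9: x=9/4 → posterior Normal(-3/7, 6/35)
obs 10: x=7/2 → posterior Normal(-2/23, 18/115)
obs 11: x=0 → posterior Normal(-2/25, 18/125)

k = 3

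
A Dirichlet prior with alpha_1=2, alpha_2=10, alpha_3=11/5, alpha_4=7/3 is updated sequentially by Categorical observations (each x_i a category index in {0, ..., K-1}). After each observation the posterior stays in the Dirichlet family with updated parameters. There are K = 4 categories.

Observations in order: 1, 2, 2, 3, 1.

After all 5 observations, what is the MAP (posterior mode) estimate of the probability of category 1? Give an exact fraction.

obs 1: x=1 → posterior Dirichlet(2, 11, 11/5, 7/3)
obs 2: x=2 → posterior Dirichlet(2, 11, 16/5, 7/3)
obs 3: x=2 → posterior Dirichlet(2, 11, 21/5, 7/3)
obs 4: x=3 → posterior Dirichlet(2, 11, 21/5, 10/3)
obs 5: x=1 → posterior Dirichlet(2, 12, 21/5, 10/3)

165/263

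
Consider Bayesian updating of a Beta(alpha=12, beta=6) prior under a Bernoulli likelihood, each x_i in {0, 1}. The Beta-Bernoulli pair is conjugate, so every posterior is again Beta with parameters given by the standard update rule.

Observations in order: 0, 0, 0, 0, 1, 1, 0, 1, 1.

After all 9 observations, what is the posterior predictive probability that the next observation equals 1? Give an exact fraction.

16/27

obs 1: x=0 → posterior Beta(12, 7)
obs 2: x=0 → posterior Beta(12, 8)
obs 3: x=0 → posterior Beta(12, 9)
obs 4: x=0 → posterior Beta(12, 10)
obs 5: x=1 → posterior Beta(13, 10)
obs 6: x=1 → posterior Beta(14, 10)
obs 7: x=0 → posterior Beta(14, 11)
obs 8: x=1 → posterior Beta(15, 11)
obs 9: x=1 → posterior Beta(16, 11)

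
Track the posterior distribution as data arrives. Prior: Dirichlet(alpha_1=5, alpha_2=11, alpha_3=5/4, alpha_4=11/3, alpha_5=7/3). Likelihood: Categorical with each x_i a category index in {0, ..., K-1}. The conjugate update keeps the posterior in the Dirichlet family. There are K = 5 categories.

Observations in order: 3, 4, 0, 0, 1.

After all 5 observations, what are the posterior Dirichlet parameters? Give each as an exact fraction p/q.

alpha_1=7, alpha_2=12, alpha_3=5/4, alpha_4=14/3, alpha_5=10/3

obs 1: x=3 → posterior Dirichlet(5, 11, 5/4, 14/3, 7/3)
obs 2: x=4 → posterior Dirichlet(5, 11, 5/4, 14/3, 10/3)
obs 3: x=0 → posterior Dirichlet(6, 11, 5/4, 14/3, 10/3)
obs 4: x=0 → posterior Dirichlet(7, 11, 5/4, 14/3, 10/3)
obs 5: x=1 → posterior Dirichlet(7, 12, 5/4, 14/3, 10/3)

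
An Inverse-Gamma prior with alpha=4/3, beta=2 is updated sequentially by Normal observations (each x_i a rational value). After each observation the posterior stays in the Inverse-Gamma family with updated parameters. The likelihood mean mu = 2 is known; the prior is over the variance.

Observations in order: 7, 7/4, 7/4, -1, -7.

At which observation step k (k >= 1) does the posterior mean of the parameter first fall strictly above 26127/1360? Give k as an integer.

obs 1: x=7 → posterior Inverse-Gamma(11/6, 29/2)
obs 2: x=7/4 → posterior Inverse-Gamma(7/3, 465/32)
obs 3: x=7/4 → posterior Inverse-Gamma(17/6, 233/16)
obs 4: x=-1 → posterior Inverse-Gamma(10/3, 305/16)
obs 5: x=-7 → posterior Inverse-Gamma(23/6, 953/16)

k = 5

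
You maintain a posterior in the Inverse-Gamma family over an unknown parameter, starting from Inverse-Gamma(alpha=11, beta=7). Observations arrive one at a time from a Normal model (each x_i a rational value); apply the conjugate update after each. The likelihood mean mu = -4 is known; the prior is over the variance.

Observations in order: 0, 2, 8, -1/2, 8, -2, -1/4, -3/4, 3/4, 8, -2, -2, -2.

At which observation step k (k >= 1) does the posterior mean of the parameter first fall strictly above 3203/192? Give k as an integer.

k = 10

obs 1: x=0 → posterior Inverse-Gamma(23/2, 15)
obs 2: x=2 → posterior Inverse-Gamma(12, 33)
obs 3: x=8 → posterior Inverse-Gamma(25/2, 105)
obs 4: x=-1/2 → posterior Inverse-Gamma(13, 889/8)
obs 5: x=8 → posterior Inverse-Gamma(27/2, 1465/8)
obs 6: x=-2 → posterior Inverse-Gamma(14, 1481/8)
obs 7: x=-1/4 → posterior Inverse-Gamma(29/2, 6149/32)
obs 8: x=-3/4 → posterior Inverse-Gamma(15, 3159/16)
obs 9: x=3/4 → posterior Inverse-Gamma(31/2, 6679/32)
obs 10: x=8 → posterior Inverse-Gamma(16, 8983/32)
obs 11: x=-2 → posterior Inverse-Gamma(33/2, 9047/32)
obs 12: x=-2 → posterior Inverse-Gamma(17, 9111/32)
obs 13: x=-2 → posterior Inverse-Gamma(35/2, 9175/32)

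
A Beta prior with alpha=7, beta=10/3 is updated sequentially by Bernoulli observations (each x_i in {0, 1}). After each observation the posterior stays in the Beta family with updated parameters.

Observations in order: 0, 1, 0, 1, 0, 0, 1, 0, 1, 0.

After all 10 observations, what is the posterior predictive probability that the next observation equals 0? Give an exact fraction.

28/61

obs 1: x=0 → posterior Beta(7, 13/3)
obs 2: x=1 → posterior Beta(8, 13/3)
obs 3: x=0 → posterior Beta(8, 16/3)
obs 4: x=1 → posterior Beta(9, 16/3)
obs 5: x=0 → posterior Beta(9, 19/3)
obs 6: x=0 → posterior Beta(9, 22/3)
obs 7: x=1 → posterior Beta(10, 22/3)
obs 8: x=0 → posterior Beta(10, 25/3)
obs 9: x=1 → posterior Beta(11, 25/3)
obs 10: x=0 → posterior Beta(11, 28/3)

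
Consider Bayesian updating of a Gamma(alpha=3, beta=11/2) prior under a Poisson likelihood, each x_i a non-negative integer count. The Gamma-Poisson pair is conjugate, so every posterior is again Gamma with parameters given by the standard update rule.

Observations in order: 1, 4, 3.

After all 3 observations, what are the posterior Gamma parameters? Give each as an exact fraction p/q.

obs 1: x=1 → posterior Gamma(4, 13/2)
obs 2: x=4 → posterior Gamma(8, 15/2)
obs 3: x=3 → posterior Gamma(11, 17/2)

alpha=11, beta=17/2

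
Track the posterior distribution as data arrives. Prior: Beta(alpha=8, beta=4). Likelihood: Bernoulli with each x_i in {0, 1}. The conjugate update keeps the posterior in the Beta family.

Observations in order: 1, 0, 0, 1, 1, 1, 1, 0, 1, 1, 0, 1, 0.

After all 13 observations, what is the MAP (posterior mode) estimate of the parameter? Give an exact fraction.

15/23

obs 1: x=1 → posterior Beta(9, 4)
obs 2: x=0 → posterior Beta(9, 5)
obs 3: x=0 → posterior Beta(9, 6)
obs 4: x=1 → posterior Beta(10, 6)
obs 5: x=1 → posterior Beta(11, 6)
obs 6: x=1 → posterior Beta(12, 6)
obs 7: x=1 → posterior Beta(13, 6)
obs 8: x=0 → posterior Beta(13, 7)
obs 9: x=1 → posterior Beta(14, 7)
obs 10: x=1 → posterior Beta(15, 7)
obs 11: x=0 → posterior Beta(15, 8)
obs 12: x=1 → posterior Beta(16, 8)
obs 13: x=0 → posterior Beta(16, 9)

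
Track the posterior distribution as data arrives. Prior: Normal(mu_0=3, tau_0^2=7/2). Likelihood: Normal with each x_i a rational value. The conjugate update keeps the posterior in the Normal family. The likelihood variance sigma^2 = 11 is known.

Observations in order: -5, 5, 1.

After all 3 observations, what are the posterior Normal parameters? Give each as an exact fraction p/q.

mu_0=73/43, tau_0^2=77/43

obs 1: x=-5 → posterior Normal(31/29, 77/29)
obs 2: x=5 → posterior Normal(11/6, 77/36)
obs 3: x=1 → posterior Normal(73/43, 77/43)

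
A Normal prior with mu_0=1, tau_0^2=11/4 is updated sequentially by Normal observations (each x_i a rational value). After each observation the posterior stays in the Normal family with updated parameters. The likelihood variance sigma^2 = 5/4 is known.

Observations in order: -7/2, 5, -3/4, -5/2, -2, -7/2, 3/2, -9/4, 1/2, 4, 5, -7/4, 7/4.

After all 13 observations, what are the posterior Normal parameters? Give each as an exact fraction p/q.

obs 1: x=-7/2 → posterior Normal(-67/32, 55/64)
obs 2: x=5 → posterior Normal(43/54, 55/108)
obs 3: x=-3/4 → posterior Normal(53/152, 55/152)
obs 4: x=-5/2 → posterior Normal(-57/196, 55/196)
obs 5: x=-2 → posterior Normal(-29/48, 11/48)
obs 6: x=-7/2 → posterior Normal(-299/284, 55/284)
obs 7: x=3/2 → posterior Normal(-233/328, 55/328)
obs 8: x=-9/4 → posterior Normal(-83/93, 55/372)
obs 9: x=1/2 → posterior Normal(-155/208, 55/416)
obs 10: x=4 → posterior Normal(-67/230, 11/92)
obs 11: x=5 → posterior Normal(43/252, 55/504)
obs 12: x=-7/4 → posterior Normal(9/548, 55/548)
obs 13: x=7/4 → posterior Normal(43/296, 55/592)

mu_0=43/296, tau_0^2=55/592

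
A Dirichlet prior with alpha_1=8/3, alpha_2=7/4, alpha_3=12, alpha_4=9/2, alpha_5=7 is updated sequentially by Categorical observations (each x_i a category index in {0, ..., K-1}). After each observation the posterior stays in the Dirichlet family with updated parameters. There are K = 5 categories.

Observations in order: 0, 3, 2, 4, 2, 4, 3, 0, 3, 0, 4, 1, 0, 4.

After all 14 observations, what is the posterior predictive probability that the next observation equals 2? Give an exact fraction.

obs 1: x=0 → posterior Dirichlet(11/3, 7/4, 12, 9/2, 7)
obs 2: x=3 → posterior Dirichlet(11/3, 7/4, 12, 11/2, 7)
obs 3: x=2 → posterior Dirichlet(11/3, 7/4, 13, 11/2, 7)
obs 4: x=4 → posterior Dirichlet(11/3, 7/4, 13, 11/2, 8)
obs 5: x=2 → posterior Dirichlet(11/3, 7/4, 14, 11/2, 8)
obs 6: x=4 → posterior Dirichlet(11/3, 7/4, 14, 11/2, 9)
obs 7: x=3 → posterior Dirichlet(11/3, 7/4, 14, 13/2, 9)
obs 8: x=0 → posterior Dirichlet(14/3, 7/4, 14, 13/2, 9)
obs 9: x=3 → posterior Dirichlet(14/3, 7/4, 14, 15/2, 9)
obs 10: x=0 → posterior Dirichlet(17/3, 7/4, 14, 15/2, 9)
obs 11: x=4 → posterior Dirichlet(17/3, 7/4, 14, 15/2, 10)
obs 12: x=1 → posterior Dirichlet(17/3, 11/4, 14, 15/2, 10)
obs 13: x=0 → posterior Dirichlet(20/3, 11/4, 14, 15/2, 10)
obs 14: x=4 → posterior Dirichlet(20/3, 11/4, 14, 15/2, 11)

168/503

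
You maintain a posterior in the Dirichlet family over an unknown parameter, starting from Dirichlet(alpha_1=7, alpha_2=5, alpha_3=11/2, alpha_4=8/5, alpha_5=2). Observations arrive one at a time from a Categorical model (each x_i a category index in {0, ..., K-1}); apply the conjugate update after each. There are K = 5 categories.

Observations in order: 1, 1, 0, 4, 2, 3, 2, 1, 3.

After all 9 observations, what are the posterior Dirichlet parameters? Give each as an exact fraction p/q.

obs 1: x=1 → posterior Dirichlet(7, 6, 11/2, 8/5, 2)
obs 2: x=1 → posterior Dirichlet(7, 7, 11/2, 8/5, 2)
obs 3: x=0 → posterior Dirichlet(8, 7, 11/2, 8/5, 2)
obs 4: x=4 → posterior Dirichlet(8, 7, 11/2, 8/5, 3)
obs 5: x=2 → posterior Dirichlet(8, 7, 13/2, 8/5, 3)
obs 6: x=3 → posterior Dirichlet(8, 7, 13/2, 13/5, 3)
obs 7: x=2 → posterior Dirichlet(8, 7, 15/2, 13/5, 3)
obs 8: x=1 → posterior Dirichlet(8, 8, 15/2, 13/5, 3)
obs 9: x=3 → posterior Dirichlet(8, 8, 15/2, 18/5, 3)

alpha_1=8, alpha_2=8, alpha_3=15/2, alpha_4=18/5, alpha_5=3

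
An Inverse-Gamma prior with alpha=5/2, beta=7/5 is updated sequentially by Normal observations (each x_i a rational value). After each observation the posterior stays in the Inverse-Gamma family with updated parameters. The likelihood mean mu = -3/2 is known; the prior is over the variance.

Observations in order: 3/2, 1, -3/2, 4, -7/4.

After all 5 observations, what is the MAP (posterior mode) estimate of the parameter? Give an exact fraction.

obs 1: x=3/2 → posterior Inverse-Gamma(3, 59/10)
obs 2: x=1 → posterior Inverse-Gamma(7/2, 361/40)
obs 3: x=-3/2 → posterior Inverse-Gamma(4, 361/40)
obs 4: x=4 → posterior Inverse-Gamma(9/2, 483/20)
obs 5: x=-7/4 → posterior Inverse-Gamma(5, 3869/160)

3869/960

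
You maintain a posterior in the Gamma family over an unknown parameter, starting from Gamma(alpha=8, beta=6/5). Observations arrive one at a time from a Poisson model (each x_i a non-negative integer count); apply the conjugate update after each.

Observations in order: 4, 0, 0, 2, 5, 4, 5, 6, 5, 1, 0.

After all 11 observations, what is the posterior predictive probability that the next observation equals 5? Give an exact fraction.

obs 1: x=4 → posterior Gamma(12, 11/5)
obs 2: x=0 → posterior Gamma(12, 16/5)
obs 3: x=0 → posterior Gamma(12, 21/5)
obs 4: x=2 → posterior Gamma(14, 26/5)
obs 5: x=5 → posterior Gamma(19, 31/5)
obs 6: x=4 → posterior Gamma(23, 36/5)
obs 7: x=5 → posterior Gamma(28, 41/5)
obs 8: x=6 → posterior Gamma(34, 46/5)
obs 9: x=5 → posterior Gamma(39, 51/5)
obs 10: x=1 → posterior Gamma(40, 56/5)
obs 11: x=0 → posterior Gamma(40, 61/5)

9986050878221965142934970008449088071335868179159355484308616080585148871065625/86098270418332102919230102297309200537417805722456921072793029250563845759434752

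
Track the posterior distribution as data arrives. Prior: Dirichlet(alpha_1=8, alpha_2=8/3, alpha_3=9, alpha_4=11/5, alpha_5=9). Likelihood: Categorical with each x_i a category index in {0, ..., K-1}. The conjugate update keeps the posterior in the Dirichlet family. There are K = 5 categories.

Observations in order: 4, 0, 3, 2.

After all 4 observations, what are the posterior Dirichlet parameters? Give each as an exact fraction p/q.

alpha_1=9, alpha_2=8/3, alpha_3=10, alpha_4=16/5, alpha_5=10

obs 1: x=4 → posterior Dirichlet(8, 8/3, 9, 11/5, 10)
obs 2: x=0 → posterior Dirichlet(9, 8/3, 9, 11/5, 10)
obs 3: x=3 → posterior Dirichlet(9, 8/3, 9, 16/5, 10)
obs 4: x=2 → posterior Dirichlet(9, 8/3, 10, 16/5, 10)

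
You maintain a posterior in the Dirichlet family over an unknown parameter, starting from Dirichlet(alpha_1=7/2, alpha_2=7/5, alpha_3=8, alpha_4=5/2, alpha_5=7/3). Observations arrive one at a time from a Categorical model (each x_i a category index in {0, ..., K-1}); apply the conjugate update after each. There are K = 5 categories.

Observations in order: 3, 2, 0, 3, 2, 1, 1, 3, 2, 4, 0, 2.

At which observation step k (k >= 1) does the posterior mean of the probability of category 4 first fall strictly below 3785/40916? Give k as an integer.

k = 8

obs 1: x=3 → posterior Dirichlet(7/2, 7/5, 8, 7/2, 7/3)
obs 2: x=2 → posterior Dirichlet(7/2, 7/5, 9, 7/2, 7/3)
obs 3: x=0 → posterior Dirichlet(9/2, 7/5, 9, 7/2, 7/3)
obs 4: x=3 → posterior Dirichlet(9/2, 7/5, 9, 9/2, 7/3)
obs 5: x=2 → posterior Dirichlet(9/2, 7/5, 10, 9/2, 7/3)
obs 6: x=1 → posterior Dirichlet(9/2, 12/5, 10, 9/2, 7/3)
obs 7: x=1 → posterior Dirichlet(9/2, 17/5, 10, 9/2, 7/3)
obs 8: x=3 → posterior Dirichlet(9/2, 17/5, 10, 11/2, 7/3)
obs 9: x=2 → posterior Dirichlet(9/2, 17/5, 11, 11/2, 7/3)
obs 10: x=4 → posterior Dirichlet(9/2, 17/5, 11, 11/2, 10/3)
obs 11: x=0 → posterior Dirichlet(11/2, 17/5, 11, 11/2, 10/3)
obs 12: x=2 → posterior Dirichlet(11/2, 17/5, 12, 11/2, 10/3)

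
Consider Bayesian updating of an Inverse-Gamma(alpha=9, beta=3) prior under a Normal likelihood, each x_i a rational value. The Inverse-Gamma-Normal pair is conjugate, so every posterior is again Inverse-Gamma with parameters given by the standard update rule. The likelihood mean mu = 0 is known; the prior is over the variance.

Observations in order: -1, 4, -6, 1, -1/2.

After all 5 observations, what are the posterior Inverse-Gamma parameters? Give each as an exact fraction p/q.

alpha=23/2, beta=241/8

obs 1: x=-1 → posterior Inverse-Gamma(19/2, 7/2)
obs 2: x=4 → posterior Inverse-Gamma(10, 23/2)
obs 3: x=-6 → posterior Inverse-Gamma(21/2, 59/2)
obs 4: x=1 → posterior Inverse-Gamma(11, 30)
obs 5: x=-1/2 → posterior Inverse-Gamma(23/2, 241/8)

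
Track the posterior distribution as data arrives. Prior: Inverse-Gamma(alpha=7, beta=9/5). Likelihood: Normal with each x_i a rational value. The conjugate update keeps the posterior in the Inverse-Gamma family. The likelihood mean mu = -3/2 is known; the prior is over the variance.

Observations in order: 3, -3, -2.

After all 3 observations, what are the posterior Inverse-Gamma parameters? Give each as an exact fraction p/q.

obs 1: x=3 → posterior Inverse-Gamma(15/2, 477/40)
obs 2: x=-3 → posterior Inverse-Gamma(8, 261/20)
obs 3: x=-2 → posterior Inverse-Gamma(17/2, 527/40)

alpha=17/2, beta=527/40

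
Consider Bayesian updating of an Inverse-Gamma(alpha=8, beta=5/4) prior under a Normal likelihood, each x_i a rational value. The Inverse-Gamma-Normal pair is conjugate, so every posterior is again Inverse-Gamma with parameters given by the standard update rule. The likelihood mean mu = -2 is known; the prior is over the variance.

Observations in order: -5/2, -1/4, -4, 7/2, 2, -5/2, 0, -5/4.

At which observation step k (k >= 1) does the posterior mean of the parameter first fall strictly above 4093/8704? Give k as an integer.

k = 3

obs 1: x=-5/2 → posterior Inverse-Gamma(17/2, 11/8)
obs 2: x=-1/4 → posterior Inverse-Gamma(9, 93/32)
obs 3: x=-4 → posterior Inverse-Gamma(19/2, 157/32)
obs 4: x=7/2 → posterior Inverse-Gamma(10, 641/32)
obs 5: x=2 → posterior Inverse-Gamma(21/2, 897/32)
obs 6: x=-5/2 → posterior Inverse-Gamma(11, 901/32)
obs 7: x=0 → posterior Inverse-Gamma(23/2, 965/32)
obs 8: x=-5/4 → posterior Inverse-Gamma(12, 487/16)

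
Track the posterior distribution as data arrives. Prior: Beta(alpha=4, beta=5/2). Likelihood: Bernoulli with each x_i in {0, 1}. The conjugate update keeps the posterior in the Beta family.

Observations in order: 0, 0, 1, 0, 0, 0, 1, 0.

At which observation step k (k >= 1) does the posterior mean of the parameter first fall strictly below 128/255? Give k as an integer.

k = 2

obs 1: x=0 → posterior Beta(4, 7/2)
obs 2: x=0 → posterior Beta(4, 9/2)
obs 3: x=1 → posterior Beta(5, 9/2)
obs 4: x=0 → posterior Beta(5, 11/2)
obs 5: x=0 → posterior Beta(5, 13/2)
obs 6: x=0 → posterior Beta(5, 15/2)
obs 7: x=1 → posterior Beta(6, 15/2)
obs 8: x=0 → posterior Beta(6, 17/2)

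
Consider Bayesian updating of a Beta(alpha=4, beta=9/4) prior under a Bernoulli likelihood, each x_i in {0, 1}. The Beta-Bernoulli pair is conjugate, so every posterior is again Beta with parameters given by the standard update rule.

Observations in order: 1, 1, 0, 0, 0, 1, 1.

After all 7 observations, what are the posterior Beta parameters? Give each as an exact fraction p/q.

obs 1: x=1 → posterior Beta(5, 9/4)
obs 2: x=1 → posterior Beta(6, 9/4)
obs 3: x=0 → posterior Beta(6, 13/4)
obs 4: x=0 → posterior Beta(6, 17/4)
obs 5: x=0 → posterior Beta(6, 21/4)
obs 6: x=1 → posterior Beta(7, 21/4)
obs 7: x=1 → posterior Beta(8, 21/4)

alpha=8, beta=21/4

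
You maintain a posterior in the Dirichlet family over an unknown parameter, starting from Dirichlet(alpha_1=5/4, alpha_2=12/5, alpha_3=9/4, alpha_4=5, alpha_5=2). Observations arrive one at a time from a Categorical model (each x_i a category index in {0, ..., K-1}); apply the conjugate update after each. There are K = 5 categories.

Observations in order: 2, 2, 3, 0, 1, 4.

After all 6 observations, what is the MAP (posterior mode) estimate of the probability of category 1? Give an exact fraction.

24/139

obs 1: x=2 → posterior Dirichlet(5/4, 12/5, 13/4, 5, 2)
obs 2: x=2 → posterior Dirichlet(5/4, 12/5, 17/4, 5, 2)
obs 3: x=3 → posterior Dirichlet(5/4, 12/5, 17/4, 6, 2)
obs 4: x=0 → posterior Dirichlet(9/4, 12/5, 17/4, 6, 2)
obs 5: x=1 → posterior Dirichlet(9/4, 17/5, 17/4, 6, 2)
obs 6: x=4 → posterior Dirichlet(9/4, 17/5, 17/4, 6, 3)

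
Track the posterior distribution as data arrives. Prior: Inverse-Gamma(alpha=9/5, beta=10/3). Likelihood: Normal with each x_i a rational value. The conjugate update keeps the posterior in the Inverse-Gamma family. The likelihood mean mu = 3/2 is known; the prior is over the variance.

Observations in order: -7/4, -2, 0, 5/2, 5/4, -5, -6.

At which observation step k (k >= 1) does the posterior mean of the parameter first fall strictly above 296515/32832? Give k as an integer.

obs 1: x=-7/4 → posterior Inverse-Gamma(23/10, 827/96)
obs 2: x=-2 → posterior Inverse-Gamma(14/5, 1415/96)
obs 3: x=0 → posterior Inverse-Gamma(33/10, 1523/96)
obs 4: x=5/2 → posterior Inverse-Gamma(19/5, 1571/96)
obs 5: x=5/4 → posterior Inverse-Gamma(43/10, 787/48)
obs 6: x=-5 → posterior Inverse-Gamma(24/5, 1801/48)
obs 7: x=-6 → posterior Inverse-Gamma(53/10, 3151/48)

k = 6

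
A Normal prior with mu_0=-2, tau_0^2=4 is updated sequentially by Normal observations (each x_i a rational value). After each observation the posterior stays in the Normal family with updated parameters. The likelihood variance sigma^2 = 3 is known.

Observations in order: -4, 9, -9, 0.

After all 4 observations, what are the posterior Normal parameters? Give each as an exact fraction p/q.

obs 1: x=-4 → posterior Normal(-22/7, 12/7)
obs 2: x=9 → posterior Normal(14/11, 12/11)
obs 3: x=-9 → posterior Normal(-22/15, 4/5)
obs 4: x=0 → posterior Normal(-22/19, 12/19)

mu_0=-22/19, tau_0^2=12/19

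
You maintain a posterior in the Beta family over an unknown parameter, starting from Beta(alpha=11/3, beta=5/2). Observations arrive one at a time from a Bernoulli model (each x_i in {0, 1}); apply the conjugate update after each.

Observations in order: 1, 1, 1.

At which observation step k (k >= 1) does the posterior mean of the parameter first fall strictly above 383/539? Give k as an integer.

obs 1: x=1 → posterior Beta(14/3, 5/2)
obs 2: x=1 → posterior Beta(17/3, 5/2)
obs 3: x=1 → posterior Beta(20/3, 5/2)

k = 3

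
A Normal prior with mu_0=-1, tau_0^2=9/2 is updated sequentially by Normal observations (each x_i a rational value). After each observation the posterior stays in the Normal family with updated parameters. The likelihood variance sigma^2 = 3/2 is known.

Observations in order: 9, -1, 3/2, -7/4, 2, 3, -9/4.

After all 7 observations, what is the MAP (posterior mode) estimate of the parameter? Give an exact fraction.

61/44

obs 1: x=9 → posterior Normal(13/2, 9/8)
obs 2: x=-1 → posterior Normal(23/7, 9/14)
obs 3: x=3/2 → posterior Normal(11/4, 9/20)
obs 4: x=-7/4 → posterior Normal(89/52, 9/26)
obs 5: x=2 → posterior Normal(113/64, 9/32)
obs 6: x=3 → posterior Normal(149/76, 9/38)
obs 7: x=-9/4 → posterior Normal(61/44, 9/44)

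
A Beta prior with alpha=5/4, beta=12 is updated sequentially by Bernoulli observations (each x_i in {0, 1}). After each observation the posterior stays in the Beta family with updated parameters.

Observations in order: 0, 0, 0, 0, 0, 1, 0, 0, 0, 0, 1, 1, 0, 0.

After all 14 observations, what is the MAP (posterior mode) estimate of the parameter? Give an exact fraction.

13/101

obs 1: x=0 → posterior Beta(5/4, 13)
obs 2: x=0 → posterior Beta(5/4, 14)
obs 3: x=0 → posterior Beta(5/4, 15)
obs 4: x=0 → posterior Beta(5/4, 16)
obs 5: x=0 → posterior Beta(5/4, 17)
obs 6: x=1 → posterior Beta(9/4, 17)
obs 7: x=0 → posterior Beta(9/4, 18)
obs 8: x=0 → posterior Beta(9/4, 19)
obs 9: x=0 → posterior Beta(9/4, 20)
obs 10: x=0 → posterior Beta(9/4, 21)
obs 11: x=1 → posterior Beta(13/4, 21)
obs 12: x=1 → posterior Beta(17/4, 21)
obs 13: x=0 → posterior Beta(17/4, 22)
obs 14: x=0 → posterior Beta(17/4, 23)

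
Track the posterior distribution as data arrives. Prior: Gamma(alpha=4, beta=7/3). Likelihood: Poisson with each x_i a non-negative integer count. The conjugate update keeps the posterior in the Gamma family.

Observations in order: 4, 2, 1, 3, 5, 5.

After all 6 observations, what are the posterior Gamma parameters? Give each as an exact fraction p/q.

alpha=24, beta=25/3

obs 1: x=4 → posterior Gamma(8, 10/3)
obs 2: x=2 → posterior Gamma(10, 13/3)
obs 3: x=1 → posterior Gamma(11, 16/3)
obs 4: x=3 → posterior Gamma(14, 19/3)
obs 5: x=5 → posterior Gamma(19, 22/3)
obs 6: x=5 → posterior Gamma(24, 25/3)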